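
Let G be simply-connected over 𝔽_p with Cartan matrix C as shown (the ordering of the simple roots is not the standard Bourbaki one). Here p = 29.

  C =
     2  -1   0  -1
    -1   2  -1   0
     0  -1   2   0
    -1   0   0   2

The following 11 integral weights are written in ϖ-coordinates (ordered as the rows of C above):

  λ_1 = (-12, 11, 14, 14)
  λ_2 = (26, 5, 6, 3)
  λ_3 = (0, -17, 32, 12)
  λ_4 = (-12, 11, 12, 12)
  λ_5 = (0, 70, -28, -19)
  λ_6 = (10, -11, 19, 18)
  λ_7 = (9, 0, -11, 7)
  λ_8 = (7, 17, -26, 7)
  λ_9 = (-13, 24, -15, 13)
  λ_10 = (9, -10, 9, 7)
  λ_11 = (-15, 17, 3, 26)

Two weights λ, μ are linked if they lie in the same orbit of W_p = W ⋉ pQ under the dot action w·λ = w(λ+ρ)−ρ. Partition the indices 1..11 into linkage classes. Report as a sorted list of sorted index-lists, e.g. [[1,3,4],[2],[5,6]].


Cartan matrix: type A_4 (|W|=120); un-permuting the 4 rows.

Each λ_j+ρ reduced to Ā_29; 4-tuples below use C's row order:

    λ_1 → (11, 1, 13, 2)
    λ_2 → (14, 2, 2, 7)
    λ_3 → (11, 1, 13, 2)
    λ_4 → (11, 1, 13, 2)
    λ_5 → (11, 1, 13, 2)
    λ_6 → (1, 9, 1, 8)
    λ_7 → (1, 9, 1, 8)
    λ_8 → (1, 7, 13, 3)
    λ_9 → (11, 1, 13, 2)
    λ_10 → (1, 9, 1, 8)
    λ_11 → (14, 2, 2, 7)

The 11 indices split into 4 linkage classes (same alcove rep ⇔ same W_29-dot-orbit):

[[1, 3, 4, 5, 9], [2, 11], [6, 7, 10], [8]]


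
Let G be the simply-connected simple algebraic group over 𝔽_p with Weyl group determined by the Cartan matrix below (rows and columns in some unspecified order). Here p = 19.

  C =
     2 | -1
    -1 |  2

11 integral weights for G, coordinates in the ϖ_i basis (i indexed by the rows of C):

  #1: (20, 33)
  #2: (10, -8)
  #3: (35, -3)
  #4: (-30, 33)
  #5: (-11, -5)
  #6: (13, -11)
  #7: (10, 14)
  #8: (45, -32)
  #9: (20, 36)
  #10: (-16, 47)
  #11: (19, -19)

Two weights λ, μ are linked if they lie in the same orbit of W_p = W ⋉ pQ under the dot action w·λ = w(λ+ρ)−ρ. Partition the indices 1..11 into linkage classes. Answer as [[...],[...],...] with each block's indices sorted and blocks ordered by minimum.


Cartan matrix: type A_2 (|W|=6); un-permuting the 2 rows.

Folding the 11 weights λ_j+ρ into Ā_19 (reps in the given 2-coord order):

  λ_1 → (2, 15)
  λ_2 → (4, 7)
  λ_3 → (2, 15)
  λ_4 → (4, 10)
  λ_5 → (4, 10)
  λ_6 → (4, 10)
  λ_7 → (4, 8)
  λ_8 → (4, 8)
  λ_9 → (1, 17)
  λ_10 → (4, 10)
  λ_11 → (1, 17)

The 11 indices split into 5 linkage classes (same alcove rep ⇔ same W_19-dot-orbit):

[[1, 3], [2], [4, 5, 6, 10], [7, 8], [9, 11]]


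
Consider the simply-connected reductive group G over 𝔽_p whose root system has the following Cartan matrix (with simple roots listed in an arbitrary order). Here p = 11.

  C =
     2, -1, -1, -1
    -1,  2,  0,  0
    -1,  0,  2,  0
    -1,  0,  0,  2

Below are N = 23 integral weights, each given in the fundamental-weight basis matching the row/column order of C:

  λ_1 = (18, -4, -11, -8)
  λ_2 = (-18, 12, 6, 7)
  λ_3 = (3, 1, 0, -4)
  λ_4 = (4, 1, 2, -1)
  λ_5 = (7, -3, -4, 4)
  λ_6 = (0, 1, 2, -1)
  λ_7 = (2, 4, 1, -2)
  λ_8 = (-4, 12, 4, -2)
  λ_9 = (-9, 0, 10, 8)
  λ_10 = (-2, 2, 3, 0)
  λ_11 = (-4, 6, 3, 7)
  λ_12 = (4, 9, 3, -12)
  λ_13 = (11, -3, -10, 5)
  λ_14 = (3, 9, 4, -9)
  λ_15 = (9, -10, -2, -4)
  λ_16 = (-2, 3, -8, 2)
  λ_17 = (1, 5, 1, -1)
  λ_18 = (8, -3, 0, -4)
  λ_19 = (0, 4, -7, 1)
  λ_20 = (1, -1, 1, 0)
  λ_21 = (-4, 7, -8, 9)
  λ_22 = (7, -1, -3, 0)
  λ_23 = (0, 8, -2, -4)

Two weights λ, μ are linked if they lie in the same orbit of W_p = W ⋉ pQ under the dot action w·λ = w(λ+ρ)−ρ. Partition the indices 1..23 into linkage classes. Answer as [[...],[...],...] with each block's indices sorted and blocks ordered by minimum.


Type D_4, rank 4, |W|=192; reorder rows/cols to standard.

W_11-reps of the 23 weights in Ā_11 (same 4-coord order as C):

  [1] (1, 5, 2, 1)
  [2] (2, 0, 2, 1)
  [3] (1, 2, 1, 3)
  [4] (1, 2, 3, 0)
  [5] (2, 0, 1, 3)
  [6] (1, 2, 3, 0)
  [7] (1, 5, 2, 1)
  [8] (1, 6, 2, 0)
  [9] (1, 6, 2, 0)
  [10] (1, 2, 3, 0)
  [11] (1, 2, 1, 3)
  [12] (2, 0, 2, 1)
  [13] (1, 5, 2, 1)
  [14] (1, 2, 3, 0)
  [15] (1, 6, 2, 0)
  [16] (1, 2, 1, 3)
  [17] (1, 6, 2, 0)
  [18] (1, 2, 1, 3)
  [19] (2, 0, 1, 3)
  [20] (2, 0, 2, 1)
  [21] (1, 2, 3, 0)
  [22] (2, 0, 2, 1)
  [23] (1, 6, 2, 0)

6 distinct reps among the 23 weights ⇒ 6 W_11-linkage classes:

[[1, 7, 13], [2, 12, 20, 22], [3, 11, 16, 18], [4, 6, 10, 14, 21], [5, 19], [8, 9, 15, 17, 23]]


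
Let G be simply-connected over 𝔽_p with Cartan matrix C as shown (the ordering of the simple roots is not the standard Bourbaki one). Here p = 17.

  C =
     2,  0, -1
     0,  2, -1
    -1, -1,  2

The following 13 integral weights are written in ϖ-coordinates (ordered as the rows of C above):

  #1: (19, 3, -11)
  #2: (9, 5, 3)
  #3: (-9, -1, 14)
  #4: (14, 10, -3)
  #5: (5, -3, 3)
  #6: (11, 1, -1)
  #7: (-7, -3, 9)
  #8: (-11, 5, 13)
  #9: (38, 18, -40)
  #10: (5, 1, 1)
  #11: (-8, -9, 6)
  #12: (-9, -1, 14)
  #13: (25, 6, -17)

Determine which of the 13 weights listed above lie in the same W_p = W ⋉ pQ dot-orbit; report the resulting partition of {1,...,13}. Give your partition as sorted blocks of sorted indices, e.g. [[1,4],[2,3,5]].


A_3 Cartan matrix, 3 simple roots permuted; ρ=(1,1,1).

Ā_17 reps of the 13 weights (A_3, coords as presented):

  λ_1+ρ ↦ (7, 3, 4)
  λ_2+ρ ↦ (7, 3, 4)
  λ_3+ρ ↦ (8, 0, 7)
  λ_4+ρ ↦ (6, 2, 2)
  λ_5+ρ ↦ (6, 2, 2)
  λ_6+ρ ↦ (12, 2, 0)
  λ_7+ρ ↦ (6, 2, 2)
  λ_8+ρ ↦ (7, 3, 4)
  λ_9+ρ ↦ (12, 2, 0)
  λ_10+ρ ↦ (6, 2, 2)
  λ_11+ρ ↦ (1, 0, 7)
  λ_12+ρ ↦ (8, 0, 7)
  λ_13+ρ ↦ (1, 0, 7)

Grouping the 13 weights by Ā_17-representative: 5 linkage classes.

[[1, 2, 8], [3, 12], [4, 5, 7, 10], [6, 9], [11, 13]]


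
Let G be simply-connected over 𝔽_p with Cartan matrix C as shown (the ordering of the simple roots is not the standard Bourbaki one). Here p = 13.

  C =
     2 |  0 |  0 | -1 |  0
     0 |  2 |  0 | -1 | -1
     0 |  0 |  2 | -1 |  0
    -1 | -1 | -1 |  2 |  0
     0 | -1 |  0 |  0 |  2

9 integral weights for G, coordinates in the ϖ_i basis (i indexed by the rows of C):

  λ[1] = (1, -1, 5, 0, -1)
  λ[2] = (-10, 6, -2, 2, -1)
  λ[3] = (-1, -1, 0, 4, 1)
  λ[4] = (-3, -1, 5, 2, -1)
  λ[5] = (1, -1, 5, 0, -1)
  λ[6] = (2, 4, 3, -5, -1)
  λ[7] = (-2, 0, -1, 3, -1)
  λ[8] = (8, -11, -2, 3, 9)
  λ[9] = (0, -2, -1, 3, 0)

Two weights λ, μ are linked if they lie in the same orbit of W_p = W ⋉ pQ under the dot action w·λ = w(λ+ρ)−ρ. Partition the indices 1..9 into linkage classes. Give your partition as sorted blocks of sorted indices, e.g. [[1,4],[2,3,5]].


C ↔ D_5 under row/col permutation; |W(D_5)| = 1920.

Folding the 9 weights λ_j+ρ into Ā_13 (reps in the given 5-coord order):

    1: (2, 0, 6, 1, 0)
    2: (2, 0, 6, 1, 0)
    3: (0, 0, 1, 5, 2)
    4: (2, 0, 6, 1, 0)
    5: (2, 0, 6, 1, 0)
    6: (1, 1, 0, 3, 0)
    7: (1, 1, 0, 3, 0)
    8: (2, 0, 6, 1, 0)
    9: (1, 1, 0, 3, 0)

The 9 indices split into 3 linkage classes (same alcove rep ⇔ same W_13-dot-orbit):

[[1, 2, 4, 5, 8], [3], [6, 7, 9]]


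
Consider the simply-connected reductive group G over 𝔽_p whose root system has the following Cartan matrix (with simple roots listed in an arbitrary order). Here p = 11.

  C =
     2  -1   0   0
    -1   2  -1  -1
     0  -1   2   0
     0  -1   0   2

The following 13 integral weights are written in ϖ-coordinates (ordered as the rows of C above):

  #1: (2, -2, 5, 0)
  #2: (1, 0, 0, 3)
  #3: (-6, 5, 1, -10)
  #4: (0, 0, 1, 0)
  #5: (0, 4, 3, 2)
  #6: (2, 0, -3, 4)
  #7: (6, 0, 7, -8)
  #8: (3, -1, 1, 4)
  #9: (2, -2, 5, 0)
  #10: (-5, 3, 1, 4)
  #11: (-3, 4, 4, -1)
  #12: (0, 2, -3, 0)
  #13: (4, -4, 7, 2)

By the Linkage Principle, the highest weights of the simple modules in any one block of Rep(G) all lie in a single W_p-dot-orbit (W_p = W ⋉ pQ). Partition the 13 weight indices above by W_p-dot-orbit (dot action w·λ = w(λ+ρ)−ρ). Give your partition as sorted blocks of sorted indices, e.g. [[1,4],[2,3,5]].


Cartan matrix: type D_4 (|W|=192); un-permuting the 4 rows.

Each λ_j+ρ reduced to Ā_11; 4-tuples below use C's row order:

  λ_1 → (2, 1, 5, 0);  λ_2 → (2, 1, 1, 4);  λ_3 → (2, 1, 5, 0);  λ_4 → (1, 1, 2, 1);  λ_5 → (1, 1, 2, 1);  λ_6 → (2, 1, 1, 4);  λ_7 → (1, 1, 2, 1);  λ_8 → (4, 0, 2, 5);  λ_9 → (2, 1, 5, 0);  λ_10 → (4, 0, 2, 5);  λ_11 → (2, 1, 5, 0);  λ_12 → (1, 1, 2, 1);  λ_13 → (2, 1, 5, 0)

Grouping the 13 weights by Ā_11-representative: 4 linkage classes.

[[1, 3, 9, 11, 13], [2, 6], [4, 5, 7, 12], [8, 10]]


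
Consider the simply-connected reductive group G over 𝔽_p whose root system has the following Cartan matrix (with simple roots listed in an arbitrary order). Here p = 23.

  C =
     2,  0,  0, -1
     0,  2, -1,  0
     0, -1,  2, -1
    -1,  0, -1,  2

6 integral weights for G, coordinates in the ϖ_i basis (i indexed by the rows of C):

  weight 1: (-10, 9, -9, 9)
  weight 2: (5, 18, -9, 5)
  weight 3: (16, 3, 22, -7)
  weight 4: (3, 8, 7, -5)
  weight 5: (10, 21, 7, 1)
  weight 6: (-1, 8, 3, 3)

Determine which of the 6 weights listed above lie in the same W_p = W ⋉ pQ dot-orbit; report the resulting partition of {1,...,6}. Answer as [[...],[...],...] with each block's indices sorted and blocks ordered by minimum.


Cartan matrix: type A_4 (|W|=120); un-permuting the 4 rows.

λ_j+ρ reflected into Ā_23 (⟨·,θ^∨⟩≤23); 4-tuples as given:

    λ_1 → (2, 2, 1, 7)
    λ_2 → (4, 11, 6, 2)
    λ_3 → (4, 11, 6, 2)
    λ_4 → (0, 9, 4, 4)
    λ_5 → (2, 2, 1, 7)
    λ_6 → (0, 9, 4, 4)

Partition of {1..6} into 3 W_23-dot-orbits:

[[1, 5], [2, 3], [4, 6]]


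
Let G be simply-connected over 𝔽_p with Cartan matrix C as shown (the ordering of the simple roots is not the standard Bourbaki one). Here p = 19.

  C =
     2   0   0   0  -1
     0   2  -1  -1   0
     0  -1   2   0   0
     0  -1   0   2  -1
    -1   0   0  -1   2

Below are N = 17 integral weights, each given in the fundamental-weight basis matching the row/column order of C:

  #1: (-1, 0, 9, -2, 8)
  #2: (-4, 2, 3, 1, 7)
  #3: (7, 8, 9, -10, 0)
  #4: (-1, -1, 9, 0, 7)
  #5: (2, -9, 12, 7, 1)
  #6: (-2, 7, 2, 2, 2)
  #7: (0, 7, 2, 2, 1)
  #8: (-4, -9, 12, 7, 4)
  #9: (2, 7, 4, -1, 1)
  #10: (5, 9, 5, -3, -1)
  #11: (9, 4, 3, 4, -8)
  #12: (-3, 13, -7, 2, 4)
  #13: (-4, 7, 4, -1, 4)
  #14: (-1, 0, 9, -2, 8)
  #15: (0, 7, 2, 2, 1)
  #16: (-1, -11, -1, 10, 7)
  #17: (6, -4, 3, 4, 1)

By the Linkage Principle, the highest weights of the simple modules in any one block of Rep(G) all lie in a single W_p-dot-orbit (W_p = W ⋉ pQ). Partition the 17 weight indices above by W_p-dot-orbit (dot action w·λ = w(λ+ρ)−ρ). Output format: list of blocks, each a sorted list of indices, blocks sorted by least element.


Type A_5, rank 5, |W|=720; reorder rows/cols to standard.

Ā_19 reps of the 17 weights (A_5, coords as presented):

  1: (0, 0, 10, 1, 8) · 2: (3, 3, 4, 2, 5) · 3: (0, 0, 10, 1, 8) · 4: (0, 0, 10, 1, 8) · 5: (3, 8, 5, 0, 2) · 6: (1, 8, 3, 3, 2) · 7: (1, 8, 3, 3, 2) · 8: (3, 8, 5, 0, 2) · 9: (3, 8, 5, 0, 2) · 10: (3, 8, 5, 0, 2) · 11: (3, 3, 4, 2, 5) · 12: (1, 8, 3, 3, 2) · 13: (3, 8, 5, 0, 2) · 14: (0, 0, 10, 1, 8) · 15: (1, 8, 3, 3, 2) · 16: (0, 0, 10, 1, 8) · 17: (7, 3, 1, 2, 2)

The 17 indices split into 5 linkage classes (same alcove rep ⇔ same W_19-dot-orbit):

[[1, 3, 4, 14, 16], [2, 11], [5, 8, 9, 10, 13], [6, 7, 12, 15], [17]]


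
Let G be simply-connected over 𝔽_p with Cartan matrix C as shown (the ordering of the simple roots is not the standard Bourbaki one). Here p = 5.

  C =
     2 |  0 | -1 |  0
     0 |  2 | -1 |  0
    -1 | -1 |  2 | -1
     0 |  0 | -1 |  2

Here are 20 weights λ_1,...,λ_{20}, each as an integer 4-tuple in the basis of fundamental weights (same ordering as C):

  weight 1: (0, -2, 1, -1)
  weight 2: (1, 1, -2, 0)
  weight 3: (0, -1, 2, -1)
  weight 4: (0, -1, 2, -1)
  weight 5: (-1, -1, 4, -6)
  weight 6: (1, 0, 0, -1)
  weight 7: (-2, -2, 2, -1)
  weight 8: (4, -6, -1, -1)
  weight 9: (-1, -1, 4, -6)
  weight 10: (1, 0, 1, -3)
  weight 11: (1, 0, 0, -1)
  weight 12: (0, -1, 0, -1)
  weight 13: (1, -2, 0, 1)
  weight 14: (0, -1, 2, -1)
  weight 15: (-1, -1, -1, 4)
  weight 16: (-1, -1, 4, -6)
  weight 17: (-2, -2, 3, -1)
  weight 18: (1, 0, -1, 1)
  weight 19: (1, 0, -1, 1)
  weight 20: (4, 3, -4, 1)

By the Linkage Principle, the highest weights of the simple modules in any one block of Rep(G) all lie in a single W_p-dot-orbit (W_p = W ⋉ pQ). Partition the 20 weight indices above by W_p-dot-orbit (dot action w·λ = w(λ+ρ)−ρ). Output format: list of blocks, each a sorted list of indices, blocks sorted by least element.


Dynkin diagram of C (from the 6 off-diagonal −1 entries): D_4.

Folding the 20 weights λ_j+ρ into Ā_5 (reps in the given 4-coord order):

  λ_1+ρ ↦ (1, 1, 1, 0) · λ_2+ρ ↦ (1, 1, 1, 0) · λ_3+ρ ↦ (1, 0, 1, 0) · λ_4+ρ ↦ (1, 0, 1, 0) · λ_5+ρ ↦ (0, 0, 0, 5) · λ_6+ρ ↦ (2, 1, 1, 0) · λ_7+ρ ↦ (1, 1, 1, 0) · λ_8+ρ ↦ (0, 0, 0, 5) · λ_9+ρ ↦ (0, 0, 0, 5) · λ_10+ρ ↦ (2, 1, 0, 2) · λ_11+ρ ↦ (2, 1, 1, 0) · λ_12+ρ ↦ (1, 0, 1, 0) · λ_13+ρ ↦ (2, 1, 0, 2) · λ_14+ρ ↦ (1, 0, 1, 0) · λ_15+ρ ↦ (0, 0, 0, 5) · λ_16+ρ ↦ (0, 0, 0, 5) · λ_17+ρ ↦ (1, 1, 1, 0) · λ_18+ρ ↦ (2, 1, 0, 2) · λ_19+ρ ↦ (2, 1, 0, 2) · λ_20+ρ ↦ (1, 0, 1, 0)

Partition of {1..20} into 5 W_5-dot-orbits:

[[1, 2, 7, 17], [3, 4, 12, 14, 20], [5, 8, 9, 15, 16], [6, 11], [10, 13, 18, 19]]


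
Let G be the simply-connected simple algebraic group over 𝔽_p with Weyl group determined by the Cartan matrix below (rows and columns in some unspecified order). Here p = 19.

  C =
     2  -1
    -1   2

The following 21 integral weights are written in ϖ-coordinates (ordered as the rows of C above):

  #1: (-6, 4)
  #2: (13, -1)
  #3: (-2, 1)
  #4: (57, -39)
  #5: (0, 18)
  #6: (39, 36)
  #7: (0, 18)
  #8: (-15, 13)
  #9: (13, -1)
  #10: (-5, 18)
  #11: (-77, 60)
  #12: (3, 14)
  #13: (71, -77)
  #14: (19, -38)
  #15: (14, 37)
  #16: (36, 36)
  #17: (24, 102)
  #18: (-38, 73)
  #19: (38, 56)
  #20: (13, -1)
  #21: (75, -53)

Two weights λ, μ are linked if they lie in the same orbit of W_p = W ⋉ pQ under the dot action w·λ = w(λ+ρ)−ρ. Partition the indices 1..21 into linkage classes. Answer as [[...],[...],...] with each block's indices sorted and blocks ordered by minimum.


Dynkin diagram of C (from the 2 off-diagonal −1 entries): A_2.

λ_j+ρ reflected into Ā_19 (⟨·,θ^∨⟩≤19); 2-tuples as given:

  λ_1 → (5, 0) · λ_2 → (14, 0) · λ_3 → (1, 1) · λ_4 → (0, 18) · λ_5 → (0, 18) · λ_6 → (1, 1) · λ_7 → (0, 18) · λ_8 → (14, 0) · λ_9 → (14, 0) · λ_10 → (4, 15) · λ_11 → (4, 15) · λ_12 → (4, 15) · λ_13 → (4, 15) · λ_14 → (1, 1) · λ_15 → (4, 15) · λ_16 → (1, 1) · λ_17 → (8, 5) · λ_18 → (1, 1) · λ_19 → (0, 18) · λ_20 → (14, 0) · λ_21 → (14, 0)

6 distinct reps among the 21 weights ⇒ 6 W_19-linkage classes:

[[1], [2, 8, 9, 20, 21], [3, 6, 14, 16, 18], [4, 5, 7, 19], [10, 11, 12, 13, 15], [17]]


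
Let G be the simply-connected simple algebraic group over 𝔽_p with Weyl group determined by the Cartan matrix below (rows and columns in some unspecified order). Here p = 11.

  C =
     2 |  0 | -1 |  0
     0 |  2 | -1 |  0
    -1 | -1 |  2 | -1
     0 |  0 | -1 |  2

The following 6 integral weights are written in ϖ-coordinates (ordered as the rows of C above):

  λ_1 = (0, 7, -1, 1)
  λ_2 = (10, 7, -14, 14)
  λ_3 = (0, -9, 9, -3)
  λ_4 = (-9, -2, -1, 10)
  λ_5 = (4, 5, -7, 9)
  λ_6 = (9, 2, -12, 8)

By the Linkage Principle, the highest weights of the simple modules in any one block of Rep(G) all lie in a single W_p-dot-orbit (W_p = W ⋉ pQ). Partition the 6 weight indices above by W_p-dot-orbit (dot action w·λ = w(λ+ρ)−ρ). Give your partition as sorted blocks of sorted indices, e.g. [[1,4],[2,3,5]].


Type D_4, rank 4, |W|=192; reorder rows/cols to standard.

Each λ_j+ρ reduced to Ā_11; 4-tuples below use C's row order:

  λ_1+ρ ↦ (1, 8, 0, 2)
  λ_2+ρ ↦ (2, 1, 0, 2)
  λ_3+ρ ↦ (1, 8, 0, 2)
  λ_4+ρ ↦ (1, 8, 0, 2)
  λ_5+ρ ↦ (1, 0, 1, 4)
  λ_6+ρ ↦ (1, 8, 0, 2)

Grouping the 6 weights by Ā_11-representative: 3 linkage classes.

[[1, 3, 4, 6], [2], [5]]


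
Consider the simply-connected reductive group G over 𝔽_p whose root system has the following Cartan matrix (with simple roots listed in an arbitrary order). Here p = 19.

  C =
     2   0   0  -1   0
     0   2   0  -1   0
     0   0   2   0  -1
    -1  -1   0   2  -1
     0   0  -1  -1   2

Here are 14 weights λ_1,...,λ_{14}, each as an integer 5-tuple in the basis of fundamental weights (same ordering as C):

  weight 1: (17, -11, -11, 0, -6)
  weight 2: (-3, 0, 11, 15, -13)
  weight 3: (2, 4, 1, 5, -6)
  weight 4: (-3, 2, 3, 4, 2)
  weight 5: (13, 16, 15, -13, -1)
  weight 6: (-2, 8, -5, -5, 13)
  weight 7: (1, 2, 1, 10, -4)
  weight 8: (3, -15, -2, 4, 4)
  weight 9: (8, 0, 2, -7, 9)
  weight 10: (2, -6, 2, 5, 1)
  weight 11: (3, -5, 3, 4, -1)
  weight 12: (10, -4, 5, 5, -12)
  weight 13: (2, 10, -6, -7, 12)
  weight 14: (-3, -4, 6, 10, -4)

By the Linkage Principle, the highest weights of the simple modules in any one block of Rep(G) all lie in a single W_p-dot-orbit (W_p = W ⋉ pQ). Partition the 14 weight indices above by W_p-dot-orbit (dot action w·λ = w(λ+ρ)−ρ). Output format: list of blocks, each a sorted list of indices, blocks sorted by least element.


Root system D_5: the 5×5 matrix C matches after relabeling.

W_19-reps of the 14 weights in Ā_19 (same 5-coord order as C):

  λ_1+ρ ↦ (4, 4, 4, 1, 0) · λ_2+ρ ↦ (2, 1, 0, 2, 0) · λ_3+ρ ↦ (3, 5, 3, 1, 2) · λ_4+ρ ↦ (2, 3, 4, 3, 1) · λ_5+ρ ↦ (2, 1, 0, 2, 0) · λ_6+ρ ↦ (4, 4, 4, 1, 0) · λ_7+ρ ↦ (2, 3, 4, 3, 1) · λ_8+ρ ↦ (4, 4, 4, 1, 0) · λ_9+ρ ↦ (3, 5, 3, 1, 2) · λ_10+ρ ↦ (3, 5, 3, 1, 2) · λ_11+ρ ↦ (4, 4, 4, 1, 0) · λ_12+ρ ↦ (3, 5, 3, 1, 2) · λ_13+ρ ↦ (3, 5, 3, 1, 2) · λ_14+ρ ↦ (2, 3, 4, 3, 1)

These 14 weights hit 4 W_19-dot-orbits; sizes (4, 2, 5, 3):

[[1, 6, 8, 11], [2, 5], [3, 9, 10, 12, 13], [4, 7, 14]]


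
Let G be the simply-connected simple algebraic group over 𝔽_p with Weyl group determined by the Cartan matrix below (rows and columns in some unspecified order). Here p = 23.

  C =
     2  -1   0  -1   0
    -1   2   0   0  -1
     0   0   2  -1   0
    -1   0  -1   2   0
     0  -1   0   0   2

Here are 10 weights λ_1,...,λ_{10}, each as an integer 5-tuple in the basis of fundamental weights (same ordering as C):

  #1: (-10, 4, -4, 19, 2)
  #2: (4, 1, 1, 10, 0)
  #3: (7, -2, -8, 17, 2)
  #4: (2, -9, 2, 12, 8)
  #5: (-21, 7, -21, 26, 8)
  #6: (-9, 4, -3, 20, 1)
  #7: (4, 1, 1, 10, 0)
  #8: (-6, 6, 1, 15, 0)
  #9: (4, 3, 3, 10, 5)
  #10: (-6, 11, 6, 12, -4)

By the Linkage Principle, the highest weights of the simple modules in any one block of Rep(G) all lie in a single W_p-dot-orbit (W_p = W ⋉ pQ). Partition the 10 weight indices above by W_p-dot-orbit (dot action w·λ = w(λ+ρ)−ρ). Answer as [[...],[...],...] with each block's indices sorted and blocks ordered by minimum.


A_5 Cartan matrix, 5 simple roots permuted; ρ=(1,1,1,1,1).

Each λ_j+ρ reduced to Ā_23; 5-tuples below use C's row order:

    λ_1+ρ ↦ (5, 3, 3, 8, 1)
    λ_2+ρ ↦ (5, 2, 2, 11, 1)
    λ_3+ρ ↦ (5, 2, 2, 11, 1)
    λ_4+ρ ↦ (5, 3, 3, 8, 1)
    λ_5+ρ ↦ (5, 3, 3, 8, 1)
    λ_6+ρ ↦ (5, 2, 2, 11, 1)
    λ_7+ρ ↦ (5, 2, 2, 11, 1)
    λ_8+ρ ↦ (5, 2, 2, 11, 1)
    λ_9+ρ ↦ (5, 3, 3, 8, 1)
    λ_10+ρ ↦ (5, 3, 3, 8, 1)

Partition of {1..10} into 2 W_23-dot-orbits:

[[1, 4, 5, 9, 10], [2, 3, 6, 7, 8]]


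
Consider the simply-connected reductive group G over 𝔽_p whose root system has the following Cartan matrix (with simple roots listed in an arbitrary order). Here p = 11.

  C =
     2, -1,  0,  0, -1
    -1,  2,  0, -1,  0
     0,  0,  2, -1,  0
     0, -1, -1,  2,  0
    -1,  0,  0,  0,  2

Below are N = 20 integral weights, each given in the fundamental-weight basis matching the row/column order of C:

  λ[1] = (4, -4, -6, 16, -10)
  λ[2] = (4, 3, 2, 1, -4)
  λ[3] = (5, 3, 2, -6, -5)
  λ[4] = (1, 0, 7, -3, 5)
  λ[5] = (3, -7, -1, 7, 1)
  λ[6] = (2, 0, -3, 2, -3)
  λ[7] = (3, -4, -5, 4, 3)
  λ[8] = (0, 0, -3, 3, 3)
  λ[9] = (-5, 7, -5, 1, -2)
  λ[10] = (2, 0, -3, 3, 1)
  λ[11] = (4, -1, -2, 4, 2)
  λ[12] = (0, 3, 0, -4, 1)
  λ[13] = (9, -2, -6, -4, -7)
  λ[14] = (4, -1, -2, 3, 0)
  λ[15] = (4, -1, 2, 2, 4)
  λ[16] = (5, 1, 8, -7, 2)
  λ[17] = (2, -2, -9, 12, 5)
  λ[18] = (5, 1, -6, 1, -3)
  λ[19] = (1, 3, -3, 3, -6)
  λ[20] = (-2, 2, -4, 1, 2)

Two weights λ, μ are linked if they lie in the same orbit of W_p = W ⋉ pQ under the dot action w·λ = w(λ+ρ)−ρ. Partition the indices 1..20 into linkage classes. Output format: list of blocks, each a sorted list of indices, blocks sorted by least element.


Type A_5, rank 5, |W|=720; reorder rows/cols to standard.

Folding the 20 weights λ_j+ρ into Ā_11 (reps in the given 5-coord order):

    1: (3, 1, 2, 2, 2)
    2: (2, 4, 0, 2, 0)
    3: (1, 1, 2, 2, 4)
    4: (1, 1, 2, 1, 2)
    5: (2, 4, 0, 2, 0)
    6: (1, 1, 2, 1, 2)
    7: (1, 1, 2, 2, 4)
    8: (1, 1, 2, 2, 4)
    9: (1, 1, 2, 2, 4)
    10: (3, 1, 2, 2, 2)
    11: (5, 0, 1, 3, 1)
    12: (1, 1, 2, 1, 2)
    13: (5, 0, 1, 3, 1)
    14: (5, 0, 1, 3, 1)
    15: (5, 0, 2, 1, 0)
    16: (2, 4, 0, 2, 0)
    17: (1, 1, 2, 1, 2)
    18: (3, 1, 2, 2, 2)
    19: (3, 1, 2, 2, 2)
    20: (1, 1, 2, 1, 2)

Linkage partition of the 20 weights (6 classes, p=11):

[[1, 10, 18, 19], [2, 5, 16], [3, 7, 8, 9], [4, 6, 12, 17, 20], [11, 13, 14], [15]]


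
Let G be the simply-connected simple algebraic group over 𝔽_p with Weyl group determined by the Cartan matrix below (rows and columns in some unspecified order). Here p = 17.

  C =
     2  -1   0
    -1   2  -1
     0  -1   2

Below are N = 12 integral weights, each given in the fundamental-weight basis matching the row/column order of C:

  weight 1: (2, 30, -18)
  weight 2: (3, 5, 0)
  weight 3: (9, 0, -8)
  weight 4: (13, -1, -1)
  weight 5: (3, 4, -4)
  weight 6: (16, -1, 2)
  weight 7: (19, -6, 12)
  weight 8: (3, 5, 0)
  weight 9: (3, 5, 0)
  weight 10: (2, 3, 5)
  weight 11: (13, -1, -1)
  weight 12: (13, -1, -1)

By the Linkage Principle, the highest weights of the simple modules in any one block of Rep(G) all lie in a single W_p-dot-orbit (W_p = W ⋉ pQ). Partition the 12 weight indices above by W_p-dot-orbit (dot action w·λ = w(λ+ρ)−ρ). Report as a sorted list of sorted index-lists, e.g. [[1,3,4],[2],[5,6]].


Root system A_3: the 3×3 matrix C matches after relabeling.

Folding the 12 weights λ_j+ρ into Ā_17 (reps in the given 3-coord order):

  1: (14, 0, 0) · 2: (4, 6, 1) · 3: (4, 6, 1) · 4: (14, 0, 0) · 5: (4, 2, 3) · 6: (14, 0, 0) · 7: (4, 2, 3) · 8: (4, 6, 1) · 9: (4, 6, 1) · 10: (3, 4, 6) · 11: (14, 0, 0) · 12: (14, 0, 0)

These 12 weights hit 4 W_17-dot-orbits; sizes (5, 4, 2, 1):

[[1, 4, 6, 11, 12], [2, 3, 8, 9], [5, 7], [10]]


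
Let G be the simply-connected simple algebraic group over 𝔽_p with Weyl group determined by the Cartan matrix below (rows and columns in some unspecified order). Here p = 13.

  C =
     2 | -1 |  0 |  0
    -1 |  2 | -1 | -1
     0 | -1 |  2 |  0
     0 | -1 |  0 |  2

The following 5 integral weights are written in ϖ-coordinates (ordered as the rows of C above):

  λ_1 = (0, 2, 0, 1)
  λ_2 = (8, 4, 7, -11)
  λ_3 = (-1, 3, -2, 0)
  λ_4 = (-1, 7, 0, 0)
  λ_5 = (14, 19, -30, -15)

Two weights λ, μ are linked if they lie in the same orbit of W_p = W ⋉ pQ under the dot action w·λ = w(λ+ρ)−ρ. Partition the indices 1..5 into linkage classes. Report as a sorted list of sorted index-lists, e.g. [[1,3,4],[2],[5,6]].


Dynkin diagram of C (from the 6 off-diagonal −1 entries): D_4.

λ_j+ρ reflected into Ā_13 (⟨·,θ^∨⟩≤13); 4-tuples as given:

  λ_1 → (1, 3, 1, 2);  λ_2 → (0, 3, 1, 1);  λ_3 → (0, 3, 1, 1);  λ_4 → (0, 3, 1, 1);  λ_5 → (1, 3, 1, 2)

The 5 indices split into 2 linkage classes (same alcove rep ⇔ same W_13-dot-orbit):

[[1, 5], [2, 3, 4]]


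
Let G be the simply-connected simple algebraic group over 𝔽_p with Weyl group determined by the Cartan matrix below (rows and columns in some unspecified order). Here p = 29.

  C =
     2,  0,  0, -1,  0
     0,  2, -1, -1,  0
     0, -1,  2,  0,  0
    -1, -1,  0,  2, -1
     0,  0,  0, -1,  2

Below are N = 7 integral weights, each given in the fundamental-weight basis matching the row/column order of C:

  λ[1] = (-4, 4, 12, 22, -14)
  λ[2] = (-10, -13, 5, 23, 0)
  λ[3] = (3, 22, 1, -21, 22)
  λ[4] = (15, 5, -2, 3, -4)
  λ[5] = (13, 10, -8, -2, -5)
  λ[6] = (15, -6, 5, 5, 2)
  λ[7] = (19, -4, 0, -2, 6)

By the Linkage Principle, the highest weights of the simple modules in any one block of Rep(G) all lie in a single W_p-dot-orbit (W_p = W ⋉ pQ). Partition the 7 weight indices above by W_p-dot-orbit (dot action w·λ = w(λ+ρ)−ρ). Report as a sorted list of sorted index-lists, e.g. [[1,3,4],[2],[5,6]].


Dynkin diagram of C (from the 8 off-diagonal −1 entries): D_5.

λ_j+ρ reflected into Ā_29 (⟨·,θ^∨⟩≤29); 5-tuples as given:

    λ_1 → (9, 1, 6, 3, 1)
    λ_2 → (9, 1, 6, 3, 1)
    λ_3 → (16, 2, 1, 1, 3)
    λ_4 → (16, 2, 1, 1, 3)
    λ_5 → (9, 1, 6, 3, 1)
    λ_6 → (16, 2, 1, 1, 3)
    λ_7 → (16, 2, 1, 1, 3)

Partition of {1..7} into 2 W_29-dot-orbits:

[[1, 2, 5], [3, 4, 6, 7]]


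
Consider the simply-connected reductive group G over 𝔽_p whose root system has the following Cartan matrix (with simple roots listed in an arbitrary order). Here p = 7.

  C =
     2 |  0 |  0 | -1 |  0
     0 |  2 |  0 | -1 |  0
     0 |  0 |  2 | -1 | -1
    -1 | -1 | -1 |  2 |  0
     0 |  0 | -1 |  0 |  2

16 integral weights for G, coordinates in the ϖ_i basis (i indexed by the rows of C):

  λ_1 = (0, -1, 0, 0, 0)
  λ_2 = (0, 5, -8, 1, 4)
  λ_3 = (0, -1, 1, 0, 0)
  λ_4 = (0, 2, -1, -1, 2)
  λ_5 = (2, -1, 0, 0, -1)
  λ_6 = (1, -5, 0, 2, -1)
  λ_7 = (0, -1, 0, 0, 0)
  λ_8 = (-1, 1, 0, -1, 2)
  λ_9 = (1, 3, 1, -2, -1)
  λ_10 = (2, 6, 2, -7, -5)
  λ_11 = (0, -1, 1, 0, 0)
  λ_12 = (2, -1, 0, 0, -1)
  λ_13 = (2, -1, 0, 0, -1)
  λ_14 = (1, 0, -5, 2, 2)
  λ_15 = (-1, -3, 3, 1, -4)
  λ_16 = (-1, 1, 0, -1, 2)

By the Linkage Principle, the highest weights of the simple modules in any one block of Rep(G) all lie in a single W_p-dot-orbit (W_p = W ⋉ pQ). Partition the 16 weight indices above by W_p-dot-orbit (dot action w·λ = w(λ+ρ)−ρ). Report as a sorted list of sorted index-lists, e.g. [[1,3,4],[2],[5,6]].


Cartan matrix: type D_5 (|W|=1920); un-permuting the 5 rows.

λ_j+ρ reflected into Ā_7 (⟨·,θ^∨⟩≤7); 5-tuples as given:

  λ_1+ρ ↦ (1, 0, 1, 1, 1) · λ_2+ρ ↦ (3, 0, 1, 1, 0) · λ_3+ρ ↦ (1, 0, 1, 1, 1) · λ_4+ρ ↦ (1, 3, 0, 0, 3) · λ_5+ρ ↦ (3, 0, 1, 1, 0) · λ_6+ρ ↦ (1, 3, 0, 1, 0) · λ_7+ρ ↦ (1, 0, 1, 1, 1) · λ_8+ρ ↦ (0, 2, 1, 0, 3) · λ_9+ρ ↦ (1, 3, 0, 1, 0) · λ_10+ρ ↦ (1, 3, 0, 0, 3) · λ_11+ρ ↦ (1, 0, 1, 1, 1) · λ_12+ρ ↦ (3, 0, 1, 1, 0) · λ_13+ρ ↦ (3, 0, 1, 1, 0) · λ_14+ρ ↦ (1, 0, 1, 1, 1) · λ_15+ρ ↦ (0, 2, 1, 0, 3) · λ_16+ρ ↦ (0, 2, 1, 0, 3)

5 distinct reps among the 16 weights ⇒ 5 W_7-linkage classes:

[[1, 3, 7, 11, 14], [2, 5, 12, 13], [4, 10], [6, 9], [8, 15, 16]]


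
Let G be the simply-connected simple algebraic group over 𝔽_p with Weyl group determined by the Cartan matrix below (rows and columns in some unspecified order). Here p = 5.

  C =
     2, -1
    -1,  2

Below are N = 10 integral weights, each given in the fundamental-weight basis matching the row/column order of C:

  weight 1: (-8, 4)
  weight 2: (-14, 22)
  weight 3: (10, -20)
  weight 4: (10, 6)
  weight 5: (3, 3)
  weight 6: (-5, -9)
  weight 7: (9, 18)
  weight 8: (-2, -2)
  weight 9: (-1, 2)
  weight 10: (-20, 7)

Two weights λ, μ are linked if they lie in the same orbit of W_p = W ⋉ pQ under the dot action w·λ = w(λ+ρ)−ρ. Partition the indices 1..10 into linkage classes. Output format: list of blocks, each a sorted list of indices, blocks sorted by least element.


Cartan matrix: type A_2 (|W|=6); un-permuting the 2 rows.

W_5-reps of the 10 weights in Ā_5 (same 2-coord order as C):

  λ_1 → (3, 0) · λ_2 → (3, 0) · λ_3 → (1, 1) · λ_4 → (2, 1) · λ_5 → (1, 1) · λ_6 → (2, 1) · λ_7 → (4, 1) · λ_8 → (1, 1) · λ_9 → (0, 3) · λ_10 → (1, 1)

The 10 indices split into 5 linkage classes (same alcove rep ⇔ same W_5-dot-orbit):

[[1, 2], [3, 5, 8, 10], [4, 6], [7], [9]]


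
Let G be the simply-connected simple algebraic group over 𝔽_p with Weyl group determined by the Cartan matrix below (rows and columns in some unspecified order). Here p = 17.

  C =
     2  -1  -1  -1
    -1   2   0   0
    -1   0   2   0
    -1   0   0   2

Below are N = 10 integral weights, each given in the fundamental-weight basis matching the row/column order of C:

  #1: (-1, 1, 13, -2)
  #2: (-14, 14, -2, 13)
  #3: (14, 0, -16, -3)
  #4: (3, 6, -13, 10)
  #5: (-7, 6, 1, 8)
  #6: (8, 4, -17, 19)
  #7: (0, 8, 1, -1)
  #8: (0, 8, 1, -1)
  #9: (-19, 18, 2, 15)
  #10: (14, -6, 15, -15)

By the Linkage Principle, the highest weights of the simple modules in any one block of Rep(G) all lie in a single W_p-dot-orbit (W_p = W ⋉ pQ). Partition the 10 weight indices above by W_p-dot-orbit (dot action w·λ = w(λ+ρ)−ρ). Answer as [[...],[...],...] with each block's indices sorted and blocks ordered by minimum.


Cartan matrix: type D_4 (|W|=192); un-permuting the 4 rows.

λ_j+ρ reflected into Ā_17 (⟨·,θ^∨⟩≤17); 4-tuples as given:

  1: (1, 1, 13, 0)
  2: (1, 1, 13, 0)
  3: (1, 1, 13, 0)
  4: (2, 1, 4, 3)
  5: (2, 1, 4, 3)
  6: (1, 9, 2, 0)
  7: (1, 9, 2, 0)
  8: (1, 9, 2, 0)
  9: (1, 1, 13, 0)
  10: (1, 9, 2, 0)

The 10 indices split into 3 linkage classes (same alcove rep ⇔ same W_17-dot-orbit):

[[1, 2, 3, 9], [4, 5], [6, 7, 8, 10]]


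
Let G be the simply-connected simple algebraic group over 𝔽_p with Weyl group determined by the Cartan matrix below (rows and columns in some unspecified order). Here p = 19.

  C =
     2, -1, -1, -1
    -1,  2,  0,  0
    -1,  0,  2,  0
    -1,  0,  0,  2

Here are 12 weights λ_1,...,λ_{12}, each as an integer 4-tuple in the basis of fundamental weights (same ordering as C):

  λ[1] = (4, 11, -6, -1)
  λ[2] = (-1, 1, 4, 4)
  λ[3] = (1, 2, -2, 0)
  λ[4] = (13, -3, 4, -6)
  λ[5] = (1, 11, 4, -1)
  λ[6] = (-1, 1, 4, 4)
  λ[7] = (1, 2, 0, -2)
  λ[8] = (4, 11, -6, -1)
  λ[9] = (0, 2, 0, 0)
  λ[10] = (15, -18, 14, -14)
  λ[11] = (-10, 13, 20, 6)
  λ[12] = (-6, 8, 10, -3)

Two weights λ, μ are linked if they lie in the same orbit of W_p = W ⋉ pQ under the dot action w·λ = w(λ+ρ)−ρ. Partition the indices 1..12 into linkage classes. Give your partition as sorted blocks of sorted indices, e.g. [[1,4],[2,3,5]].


Cartan matrix: type D_4 (|W|=192); un-permuting the 4 rows.

Ā_19 reps of the 12 weights (D_4, coords as presented):

  λ_1+ρ ↦ (0, 12, 5, 0) · λ_2+ρ ↦ (0, 2, 5, 5) · λ_3+ρ ↦ (1, 3, 1, 1) · λ_4+ρ ↦ (0, 2, 5, 5) · λ_5+ρ ↦ (0, 12, 5, 0) · λ_6+ρ ↦ (0, 2, 5, 5) · λ_7+ρ ↦ (1, 3, 1, 1) · λ_8+ρ ↦ (0, 12, 5, 0) · λ_9+ρ ↦ (1, 3, 1, 1) · λ_10+ρ ↦ (1, 3, 1, 1) · λ_11+ρ ↦ (0, 2, 5, 5) · λ_12+ρ ↦ (2, 2, 4, 5)

Grouping the 12 weights by Ā_19-representative: 4 linkage classes.

[[1, 5, 8], [2, 4, 6, 11], [3, 7, 9, 10], [12]]


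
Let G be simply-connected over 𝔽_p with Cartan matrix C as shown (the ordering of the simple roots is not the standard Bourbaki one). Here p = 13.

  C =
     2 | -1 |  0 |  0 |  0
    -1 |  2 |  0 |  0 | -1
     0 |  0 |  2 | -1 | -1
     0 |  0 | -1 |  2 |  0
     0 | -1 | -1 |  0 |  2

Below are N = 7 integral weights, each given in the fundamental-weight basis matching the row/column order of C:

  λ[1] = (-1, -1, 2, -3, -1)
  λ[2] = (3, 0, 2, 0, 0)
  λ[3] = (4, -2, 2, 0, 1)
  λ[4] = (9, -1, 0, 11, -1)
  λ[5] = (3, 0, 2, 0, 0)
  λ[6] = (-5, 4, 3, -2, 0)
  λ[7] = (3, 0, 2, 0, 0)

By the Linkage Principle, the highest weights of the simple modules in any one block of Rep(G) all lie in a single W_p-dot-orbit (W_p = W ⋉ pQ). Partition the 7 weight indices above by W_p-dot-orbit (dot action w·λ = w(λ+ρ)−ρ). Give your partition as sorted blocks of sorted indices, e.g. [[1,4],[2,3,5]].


Cartan matrix: type A_5 (|W|=720); un-permuting the 5 rows.

Folding the 7 weights λ_j+ρ into Ā_13 (reps in the given 5-coord order):

  λ_1+ρ ↦ (0, 0, 1, 2, 0)
  λ_2+ρ ↦ (4, 1, 3, 1, 1)
  λ_3+ρ ↦ (4, 1, 3, 1, 1)
  λ_4+ρ ↦ (0, 0, 1, 2, 0)
  λ_5+ρ ↦ (4, 1, 3, 1, 1)
  λ_6+ρ ↦ (4, 1, 3, 1, 1)
  λ_7+ρ ↦ (4, 1, 3, 1, 1)

Linkage partition of the 7 weights (2 classes, p=13):

[[1, 4], [2, 3, 5, 6, 7]]


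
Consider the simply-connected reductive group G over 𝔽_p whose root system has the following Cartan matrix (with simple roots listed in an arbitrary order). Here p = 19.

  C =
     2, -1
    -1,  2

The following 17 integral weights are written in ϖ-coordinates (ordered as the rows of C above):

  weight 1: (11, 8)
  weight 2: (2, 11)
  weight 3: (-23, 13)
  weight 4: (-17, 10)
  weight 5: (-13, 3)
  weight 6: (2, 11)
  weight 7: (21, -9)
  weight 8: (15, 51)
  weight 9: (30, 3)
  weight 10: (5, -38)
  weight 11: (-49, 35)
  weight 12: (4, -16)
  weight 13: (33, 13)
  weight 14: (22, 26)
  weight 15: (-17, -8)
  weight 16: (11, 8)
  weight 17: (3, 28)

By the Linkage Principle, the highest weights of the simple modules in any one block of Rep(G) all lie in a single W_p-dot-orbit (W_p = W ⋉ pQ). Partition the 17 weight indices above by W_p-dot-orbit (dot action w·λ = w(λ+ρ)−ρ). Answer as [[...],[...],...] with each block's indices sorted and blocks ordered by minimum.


Dynkin diagram of C (from the 2 off-diagonal −1 entries): A_2.

λ_j+ρ reflected into Ā_19 (⟨·,θ^∨⟩≤19); 2-tuples as given:

  λ_1+ρ ↦ (10, 7);  λ_2+ρ ↦ (3, 12);  λ_3+ρ ↦ (11, 5);  λ_4+ρ ↦ (11, 5);  λ_5+ρ ↦ (4, 8);  λ_6+ρ ↦ (3, 12);  λ_7+ρ ↦ (11, 5);  λ_8+ρ ↦ (11, 5);  λ_9+ρ ↦ (3, 12);  λ_10+ρ ↦ (1, 12);  λ_11+ρ ↦ (10, 7);  λ_12+ρ ↦ (10, 5);  λ_13+ρ ↦ (10, 5);  λ_14+ρ ↦ (4, 8);  λ_15+ρ ↦ (3, 12);  λ_16+ρ ↦ (10, 7);  λ_17+ρ ↦ (10, 5)

Partition of {1..17} into 6 W_19-dot-orbits:

[[1, 11, 16], [2, 6, 9, 15], [3, 4, 7, 8], [5, 14], [10], [12, 13, 17]]


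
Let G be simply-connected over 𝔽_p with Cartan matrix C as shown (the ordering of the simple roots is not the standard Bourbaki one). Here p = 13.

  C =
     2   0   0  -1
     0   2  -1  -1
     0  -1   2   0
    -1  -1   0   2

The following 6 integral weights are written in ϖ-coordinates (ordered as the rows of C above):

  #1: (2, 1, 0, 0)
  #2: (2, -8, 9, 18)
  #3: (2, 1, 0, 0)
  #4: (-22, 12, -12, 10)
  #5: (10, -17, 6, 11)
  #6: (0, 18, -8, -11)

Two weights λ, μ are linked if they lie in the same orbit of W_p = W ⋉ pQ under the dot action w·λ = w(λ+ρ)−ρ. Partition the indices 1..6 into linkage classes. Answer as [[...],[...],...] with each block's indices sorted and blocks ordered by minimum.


Cartan matrix: type A_4 (|W|=120); un-permuting the 4 rows.

W_13-reps of the 6 weights in Ā_13 (same 4-coord order as C):

    1: (3, 2, 1, 1)
    2: (3, 2, 1, 1)
    3: (3, 2, 1, 1)
    4: (0, 0, 8, 2)
    5: (3, 2, 1, 1)
    6: (3, 2, 1, 1)

Linkage partition of the 6 weights (2 classes, p=13):

[[1, 2, 3, 5, 6], [4]]


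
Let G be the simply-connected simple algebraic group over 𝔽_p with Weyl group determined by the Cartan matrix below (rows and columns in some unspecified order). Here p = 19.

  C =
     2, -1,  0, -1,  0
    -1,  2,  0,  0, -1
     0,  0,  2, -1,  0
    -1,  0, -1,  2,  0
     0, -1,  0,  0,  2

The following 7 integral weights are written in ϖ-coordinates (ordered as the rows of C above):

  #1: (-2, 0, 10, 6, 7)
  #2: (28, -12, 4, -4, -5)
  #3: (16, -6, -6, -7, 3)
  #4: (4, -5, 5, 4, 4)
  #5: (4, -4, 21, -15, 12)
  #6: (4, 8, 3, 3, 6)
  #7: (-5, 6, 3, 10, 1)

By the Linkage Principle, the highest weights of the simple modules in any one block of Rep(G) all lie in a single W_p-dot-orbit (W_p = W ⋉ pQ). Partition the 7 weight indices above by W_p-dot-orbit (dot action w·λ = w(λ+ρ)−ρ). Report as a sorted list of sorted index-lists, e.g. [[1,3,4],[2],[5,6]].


Root system A_5: the 5×5 matrix C matches after relabeling.

W_19-reps of the 7 weights in Ā_19 (same 5-coord order as C):

  1: (1, 0, 4, 6, 1);  2: (4, 3, 3, 7, 1);  3: (1, 4, 6, 5, 1);  4: (1, 4, 6, 5, 1);  5: (3, 6, 4, 2, 3);  6: (3, 6, 4, 2, 3);  7: (4, 3, 3, 7, 1)

4 distinct reps among the 7 weights ⇒ 4 W_19-linkage classes:

[[1], [2, 7], [3, 4], [5, 6]]


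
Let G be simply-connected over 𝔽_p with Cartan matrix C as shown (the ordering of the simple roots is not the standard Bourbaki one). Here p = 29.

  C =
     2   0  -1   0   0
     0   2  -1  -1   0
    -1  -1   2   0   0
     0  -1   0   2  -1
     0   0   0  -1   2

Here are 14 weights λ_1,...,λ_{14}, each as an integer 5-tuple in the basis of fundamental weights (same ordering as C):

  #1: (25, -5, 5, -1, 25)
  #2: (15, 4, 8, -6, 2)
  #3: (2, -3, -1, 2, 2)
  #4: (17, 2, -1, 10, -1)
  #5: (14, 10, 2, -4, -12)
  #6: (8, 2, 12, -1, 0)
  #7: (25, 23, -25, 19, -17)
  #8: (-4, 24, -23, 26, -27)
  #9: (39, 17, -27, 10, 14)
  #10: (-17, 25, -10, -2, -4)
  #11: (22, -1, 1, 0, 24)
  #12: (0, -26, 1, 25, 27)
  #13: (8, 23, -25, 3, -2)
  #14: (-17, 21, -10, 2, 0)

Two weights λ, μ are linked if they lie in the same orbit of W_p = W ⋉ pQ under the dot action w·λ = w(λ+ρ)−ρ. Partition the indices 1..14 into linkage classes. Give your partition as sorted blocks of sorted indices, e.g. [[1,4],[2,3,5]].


Cartan matrix: type A_5 (|W|=720); un-permuting the 5 rows.

Each λ_j+ρ reduced to Ā_29; 5-tuples below use C's row order:

    λ_1 → (1, 0, 2, 1, 3)
    λ_2 → (15, 0, 9, 3, 1)
    λ_3 → (1, 0, 2, 1, 3)
    λ_4 → (15, 3, 0, 8, 3)
    λ_5 → (15, 3, 0, 8, 3)
    λ_6 → (9, 3, 13, 0, 1)
    λ_7 → (15, 0, 9, 3, 1)
    λ_8 → (1, 0, 2, 1, 3)
    λ_9 → (15, 3, 0, 8, 3)
    λ_10 → (9, 3, 13, 0, 1)
    λ_11 → (1, 0, 2, 1, 3)
    λ_12 → (1, 0, 2, 1, 3)
    λ_13 → (15, 0, 9, 3, 1)
    λ_14 → (9, 3, 13, 0, 1)

4 distinct reps among the 14 weights ⇒ 4 W_29-linkage classes:

[[1, 3, 8, 11, 12], [2, 7, 13], [4, 5, 9], [6, 10, 14]]


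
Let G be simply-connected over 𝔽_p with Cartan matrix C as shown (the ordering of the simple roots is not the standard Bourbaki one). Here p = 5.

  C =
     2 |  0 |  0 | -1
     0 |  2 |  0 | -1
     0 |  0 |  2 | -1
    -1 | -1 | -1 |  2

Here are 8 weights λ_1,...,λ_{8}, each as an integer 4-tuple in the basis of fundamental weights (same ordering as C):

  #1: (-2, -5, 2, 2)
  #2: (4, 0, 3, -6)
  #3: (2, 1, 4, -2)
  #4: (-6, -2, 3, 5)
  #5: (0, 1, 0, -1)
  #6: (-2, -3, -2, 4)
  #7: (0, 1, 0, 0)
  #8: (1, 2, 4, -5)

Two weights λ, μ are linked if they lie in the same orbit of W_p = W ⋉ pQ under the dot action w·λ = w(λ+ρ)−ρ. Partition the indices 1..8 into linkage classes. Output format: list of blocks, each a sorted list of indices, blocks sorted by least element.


C ↔ D_4 under row/col permutation; |W(D_4)| = 192.

Alcove-folded reps (p=5, 8 weights, presented ϖ-order):

  [1] (1, 2, 1, 0) · [2] (0, 4, 1, 0) · [3] (1, 2, 1, 0) · [4] (0, 4, 1, 0) · [5] (1, 2, 1, 0) · [6] (1, 2, 1, 0) · [7] (1, 2, 1, 0) · [8] (2, 1, 1, 0)

Linkage partition of the 8 weights (3 classes, p=5):

[[1, 3, 5, 6, 7], [2, 4], [8]]


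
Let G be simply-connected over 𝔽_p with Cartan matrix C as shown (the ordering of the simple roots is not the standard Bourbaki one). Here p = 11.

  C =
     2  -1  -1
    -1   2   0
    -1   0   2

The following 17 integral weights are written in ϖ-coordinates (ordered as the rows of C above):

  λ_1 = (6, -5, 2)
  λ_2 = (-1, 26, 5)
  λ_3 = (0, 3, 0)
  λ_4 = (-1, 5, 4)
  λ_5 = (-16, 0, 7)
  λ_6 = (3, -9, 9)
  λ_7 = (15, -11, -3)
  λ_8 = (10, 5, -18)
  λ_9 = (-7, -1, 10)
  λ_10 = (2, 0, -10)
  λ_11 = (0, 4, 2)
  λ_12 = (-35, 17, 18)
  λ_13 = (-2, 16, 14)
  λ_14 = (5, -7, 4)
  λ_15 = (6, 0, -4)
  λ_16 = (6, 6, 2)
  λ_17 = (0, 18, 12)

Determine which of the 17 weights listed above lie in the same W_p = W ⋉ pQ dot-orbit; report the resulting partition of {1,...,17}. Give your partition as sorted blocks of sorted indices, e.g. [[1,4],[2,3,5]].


Root system A_3: the 3×3 matrix C matches after relabeling.

Alcove-folded reps (p=11, 17 weights, presented ϖ-order):

  λ_1 → (3, 4, 3)
  λ_2 → (0, 6, 5)
  λ_3 → (1, 4, 1)
  λ_4 → (0, 6, 5)
  λ_5 → (3, 4, 3)
  λ_6 → (4, 1, 3)
  λ_7 → (1, 5, 3)
  λ_8 → (0, 6, 5)
  λ_9 → (0, 6, 5)
  λ_10 → (1, 5, 3)
  λ_11 → (1, 5, 3)
  λ_12 → (3, 4, 3)
  λ_13 → (1, 5, 3)
  λ_14 → (0, 6, 5)
  λ_15 → (4, 1, 3)
  λ_16 → (4, 1, 3)
  λ_17 → (1, 8, 2)

These 17 weights hit 6 W_11-dot-orbits; sizes (3, 5, 1, 3, 4, 1):

[[1, 5, 12], [2, 4, 8, 9, 14], [3], [6, 15, 16], [7, 10, 11, 13], [17]]
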